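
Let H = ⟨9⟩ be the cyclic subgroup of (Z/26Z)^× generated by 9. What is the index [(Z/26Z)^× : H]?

The order of 9 must divide φ(26) = φ(2)·φ(13) = 1·12 = 12 = 2^2 · 3.
Divisors of 12: 1, 2, 3, 4, 6, 12.
Test each divisor d:
9^1 ≡ 9 (mod 26)
9^2 ≡ 3 (mod 26)
9^3 ≡ 1 (mod 26) ✓
So ord_26(9) = 3, hence |⟨9⟩| = 3.
The index is φ(26) / ord(9) = 12 / 3 = 4.

4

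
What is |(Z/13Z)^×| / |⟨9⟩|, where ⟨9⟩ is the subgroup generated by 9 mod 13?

By Lagrange's theorem, ord_13(9) divides φ(13) = 13 − 1 = 12 = 2^2 · 3.
Divisors of 12: 1, 2, 3, 4, 6, 12.
Compute 9^d (mod 13) for the divisors d until we hit 1:
9^1 ≡ 9
9^2 ≡ 3
9^3 ≡ 1
So ord_13(9) = 3, hence |⟨9⟩| = 3.
Index = |(Z/13Z)^×| / |⟨9⟩| = 12 / 3 = 4.

4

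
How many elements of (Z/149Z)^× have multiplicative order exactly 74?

φ(149) = 149 − 1 = 148 = 2^2 · 37.
(Z/149Z)^× is cyclic (|G| = 148); a cyclic group of order m has exactly φ(d) elements of each order d | m, and none otherwise.
74 = 2 · 37 divides 148, and φ(74) = 36.

36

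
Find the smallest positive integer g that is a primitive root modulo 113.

3

φ(113) = 113 − 1 = 112 = 2^4 · 7.
g is a primitive root iff g^(112/q) ≢ 1 (mod 113) for each prime q ∈ {2, 7}.
g = 2: 2^56 ≡ 1 — hits 1, so not a primitive root.
g = 3: 3^56 ≡ 112; 3^16 ≡ 49 — none is 1, so 3 is a primitive root.
Hence the least primitive root of 113 is 3.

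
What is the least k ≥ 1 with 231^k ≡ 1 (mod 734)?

Since 231 ∈ (Z/734Z)^×, its order divides φ(734) = φ(2)·φ(367) = 1·366 = 366 = 2 · 3 · 61.
Divisors of 366: 1, 2, 3, 6, 61, 122, 183, 366.
Compute 231^d (mod 734) for the divisors d until we hit 1:
231^1 ≡ 231 (mod 734)
231^2 ≡ 513 (mod 734)
231^3 ≡ 329 (mod 734)
231^6 ≡ 343 (mod 734)
231^61 ≡ 83 (mod 734)
231^122 ≡ 283 (mod 734)
231^183 ≡ 1 (mod 734) ✓
The smallest such exponent is 183, so the order of 231 is 183.

183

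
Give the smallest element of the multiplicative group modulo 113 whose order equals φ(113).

3

φ(113) = 113 − 1 = 112 = 2^4 · 7.
g is a primitive root iff g^(112/q) ≢ 1 (mod 113) for each prime q ∈ {2, 7}.
g = 2: 2^56 ≡ 1 — hits 1, so not a primitive root.
g = 3: 3^56 ≡ 112; 3^16 ≡ 49 — none is 1, so 3 is a primitive root.
So 3 is the smallest generator of (Z/113Z)^×.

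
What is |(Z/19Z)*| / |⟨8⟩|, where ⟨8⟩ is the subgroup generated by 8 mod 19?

3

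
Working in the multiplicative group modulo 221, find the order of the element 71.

ord(71) | φ(221) = φ(13·17) = (13−1)·(17−1) = 12·16 = 192 = 2^6 · 3.
Divisors of 192: 1, 2, 3, 4, 6, 8, 12, 16, 24, 32, 48, 64, 96, 192.
Evaluate successive powers at the divisors of 192:
71^1 ≡ 71 (mod 221)
71^2 ≡ 179 (mod 221)
71^3 ≡ 112 (mod 221)
71^4 ≡ 217 (mod 221)
71^6 ≡ 168 (mod 221)
71^8 ≡ 16 (mod 221)
71^12 ≡ 157 (mod 221)
71^16 ≡ 35 (mod 221)
71^24 ≡ 118 (mod 221)
71^32 ≡ 120 (mod 221)
71^48 ≡ 1 (mod 221) ✓
The smallest such exponent is 48, so the order of 71 is 48.

48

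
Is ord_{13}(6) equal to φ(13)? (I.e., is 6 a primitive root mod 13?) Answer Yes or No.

φ(13) = 13 − 1 = 12 = 2^2 · 3.
6 is a primitive root mod 13 iff 6^(φ(13)/q) ≢ 1 for every prime q | φ(13), i.e. q ∈ {2, 3}.
6^6 ≡ 12 (mod 13)  [q = 2: ≢ 1 ✓]
6^4 ≡ 9 (mod 13)  [q = 3: ≢ 1 ✓]
Every test exponent gives a nontrivial residue, hence 6 generates the full group.

Yes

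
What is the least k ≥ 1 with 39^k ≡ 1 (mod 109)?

108

Since 39 ∈ (Z/109Z)^×, its order divides φ(109) = 109 − 1 = 108 = 2^2 · 3^3.
Divisors of 108: 1, 2, 3, 4, 6, 9, 12, 18, 27, 36, 54, 108.
Test each divisor d:
39^1 ≡ 39
39^2 ≡ 104
39^3 ≡ 23
39^4 ≡ 25
39^6 ≡ 93
39^9 ≡ 68
39^12 ≡ 38
39^18 ≡ 46
39^27 ≡ 76
39^36 ≡ 45
39^54 ≡ 108
39^108 ≡ 1
So ord_109(39) = 108.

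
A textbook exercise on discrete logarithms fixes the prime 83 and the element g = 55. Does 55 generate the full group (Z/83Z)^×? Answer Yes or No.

φ(83) = 83 − 1 = 82 = 2 · 41.
An element g generates (Z/83Z)^× iff g^(82/q) ≢ 1 (mod 83) for each prime q ∈ {2, 41}.
55^41 ≡ 82 (mod 83)  [q = 2: ≢ 1 ✓]
55^2 ≡ 37 (mod 83)  [q = 41: ≢ 1 ✓]
Every test exponent gives a nontrivial residue, hence 55 generates the full group.

Yes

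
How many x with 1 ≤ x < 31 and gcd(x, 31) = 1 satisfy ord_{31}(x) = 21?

0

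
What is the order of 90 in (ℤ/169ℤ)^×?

26

The order of 90 must divide φ(169) = φ(13^2) = 13·(13−1) = 156 = 2^2 · 3 · 13.
Divisors of 156: 1, 2, 3, 4, 6, 12, 13, 26, 39, 52, 78, 156.
Check 90^d mod 169 for each divisor in increasing order:
90^1 ≡ 90 (mod 169)
90^2 ≡ 157 (mod 169)
90^3 ≡ 103 (mod 169)
90^4 ≡ 144 (mod 169)
90^6 ≡ 131 (mod 169)
90^12 ≡ 92 (mod 169)
90^13 ≡ 168 (mod 169)
90^26 ≡ 1 (mod 169) ✓
Therefore the multiplicative order of 90 modulo 169 is 26.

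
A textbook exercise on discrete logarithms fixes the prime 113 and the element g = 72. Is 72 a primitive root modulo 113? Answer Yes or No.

No

φ(113) = 113 − 1 = 112 = 2^4 · 7.
72 is a primitive root mod 113 iff 72^(φ(113)/q) ≢ 1 for every prime q | φ(113), i.e. q ∈ {2, 7}.
72^56 ≡ 1 (mod 113)  [q = 2: ≡ 1 ✗]
72^16 ≡ 16 (mod 113)  [q = 7: ≢ 1 ✓]
Since 72^56 ≡ 1, the order of 72 divides 56 < 112, so 72 is not a primitive root.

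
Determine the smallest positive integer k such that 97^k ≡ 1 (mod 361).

342

The order of 97 must divide φ(361) = φ(19^2) = 19·(19−1) = 342 = 2 · 3^2 · 19.
Divisors of 342: 1, 2, 3, 6, 9, 18, 19, 38, 57, 114, 171, 342.
Evaluate successive powers at the divisors of 342:
97^1 ≡ 97 (mod 361)
97^2 ≡ 23 (mod 361)
97^3 ≡ 65 (mod 361)
97^6 ≡ 254 (mod 361)
97^9 ≡ 265 (mod 361)
97^18 ≡ 191 (mod 361)
97^19 ≡ 116 (mod 361)
97^38 ≡ 99 (mod 361)
97^57 ≡ 293 (mod 361)
97^114 ≡ 292 (mod 361)
97^171 ≡ 360 (mod 361)
97^342 ≡ 1 (mod 361) ✓
The smallest such exponent is 342, so the order of 97 is 342.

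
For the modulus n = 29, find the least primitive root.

2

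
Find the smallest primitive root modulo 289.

3

φ(289) = φ(17^2) = 17·(17−1) = 272 = 2^4 · 17.
Test candidates g = 2, 3, … against the prime factors q ∈ {2, 17} of φ(289): g is a generator iff g^(272/q) ≢ 1 for every such q.
g = 2: 2^136 ≡ 1 — hits 1, so not a primitive root.
g = 3: 3^136 ≡ 288; 3^16 ≡ 171 — none is 1, so 3 is a primitive root.
So 3 is the smallest generator of (Z/289Z)^×.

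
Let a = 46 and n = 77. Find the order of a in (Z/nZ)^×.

The order of 46 must divide φ(77) = φ(7·11) = (7−1)·(11−1) = 6·10 = 60 = 2^2 · 3 · 5.
Divisors of 60: 1, 2, 3, 4, 5, 6, 10, 12, 15, 20, 30, 60.
Compute 46^d (mod 77) for the divisors d until we hit 1:
46^1 ≡ 46
46^2 ≡ 37
46^3 ≡ 8
46^4 ≡ 60
46^5 ≡ 65
46^6 ≡ 64
46^10 ≡ 67
46^12 ≡ 15
46^15 ≡ 43
46^20 ≡ 23
46^30 ≡ 1
Hence ord(46) = 30.

30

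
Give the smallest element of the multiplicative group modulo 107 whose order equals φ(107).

2

φ(107) = 107 − 1 = 106 = 2 · 53.
Test candidates g = 2, 3, … against the prime factors q ∈ {2, 53} of φ(107): g is a generator iff g^(106/q) ≢ 1 for every such q.
g = 2: 2^53 ≡ 106; 2^2 ≡ 4 — none is 1, so 2 is a primitive root.
So 2 is the smallest generator of (Z/107Z)^×.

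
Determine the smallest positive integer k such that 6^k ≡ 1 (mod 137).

136

By Lagrange's theorem, ord_137(6) divides φ(137) = 137 − 1 = 136 = 2^3 · 17.
Divisors of 136: 1, 2, 4, 8, 17, 34, 68, 136.
Test each divisor d:
6^1 ≡ 6 (mod 137)
6^2 ≡ 36 (mod 137)
6^4 ≡ 63 (mod 137)
6^8 ≡ 133 (mod 137)
6^17 ≡ 96 (mod 137)
6^34 ≡ 37 (mod 137)
6^68 ≡ 136 (mod 137)
6^136 ≡ 1 (mod 137) ✓
Therefore the multiplicative order of 6 modulo 137 is 136.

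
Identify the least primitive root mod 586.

φ(586) = φ(2)·φ(293) = 1·292 = 292 = 2^2 · 73.
Test candidates g = 2, 3, … against the prime factors q ∈ {2, 73} of φ(586): g is a generator iff g^(292/q) ≢ 1 for every such q.
g = 2: gcd(2, 586) = 2 > 1, not a unit — skip.
g = 3: 3^146 ≡ 585; 3^4 ≡ 81 — none is 1, so 3 is a primitive root.
So 3 is the smallest generator of (Z/586Z)^×.

3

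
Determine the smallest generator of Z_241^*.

7

φ(241) = 241 − 1 = 240 = 2^4 · 3 · 5.
g is a primitive root iff g^(240/q) ≢ 1 (mod 241) for each prime q ∈ {2, 3, 5}.
g = 2: 2^120 ≡ 1 — hits 1, so not a primitive root.
g = 3: 3^120 ≡ 1 — hits 1, so not a primitive root.
g = 4: 4^120 ≡ 1 — hits 1, so not a primitive root.
g = 5: 5^120 ≡ 1 — hits 1, so not a primitive root.
g = 6: 6^120 ≡ 1 — hits 1, so not a primitive root.
g = 7: 7^120 ≡ 240; 7^80 ≡ 15; 7^48 ≡ 91 — none is 1, so 7 is a primitive root.
The smallest primitive root modulo 241 is 7.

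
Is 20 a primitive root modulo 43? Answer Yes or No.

φ(43) = 43 − 1 = 42 = 2 · 3 · 7.
It suffices to check that the order of 20 is not a proper divisor of 42: compute 20^(42/q) for q ∈ {2, 3, 7}.
20^21 ≡ 42 (mod 43)  [q = 2: ≢ 1 ✓]
20^14 ≡ 36 (mod 43)  [q = 3: ≢ 1 ✓]
20^6 ≡ 4 (mod 43)  [q = 7: ≢ 1 ✓]
All checks pass, so 20 has order 42 and is a primitive root modulo 43.

Yes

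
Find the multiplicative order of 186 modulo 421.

420

The order of 186 must divide φ(421) = 421 − 1 = 420 = 2^2 · 3 · 5 · 7.
Divisors of 420: 1, 2, 3, 4, 5, 6, 7, 10, 12, 14, 15, 20, 21, 28, 30, 35, 42, 60, 70, 84, 105, 140, 210, 420.
Compute 186^d (mod 421) for the divisors d until we hit 1:
186^1 ≡ 186 (mod 421)
186^2 ≡ 74 (mod 421)
186^3 ≡ 292 (mod 421)
186^4 ≡ 3 (mod 421)
186^5 ≡ 137 (mod 421)
186^6 ≡ 222 (mod 421)
186^7 ≡ 34 (mod 421)
186^10 ≡ 245 (mod 421)
186^12 ≡ 27 (mod 421)
186^14 ≡ 314 (mod 421)
186^15 ≡ 306 (mod 421)
186^20 ≡ 243 (mod 421)
186^21 ≡ 151 (mod 421)
186^28 ≡ 82 (mod 421)
186^30 ≡ 174 (mod 421)
186^35 ≡ 262 (mod 421)
186^42 ≡ 67 (mod 421)
186^60 ≡ 385 (mod 421)
186^70 ≡ 21 (mod 421)
186^84 ≡ 279 (mod 421)
186^105 ≡ 29 (mod 421)
186^140 ≡ 20 (mod 421)
186^210 ≡ 420 (mod 421)
186^420 ≡ 1 (mod 421) ✓
Therefore the multiplicative order of 186 modulo 421 is 420.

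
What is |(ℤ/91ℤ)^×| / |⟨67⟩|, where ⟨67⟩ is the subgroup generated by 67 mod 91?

6

Since 67 ∈ (Z/91Z)^×, its order divides φ(91) = φ(7·13) = (7−1)·(13−1) = 6·12 = 72 = 2^3 · 3^2.
Divisors of 72: 1, 2, 3, 4, 6, 8, 9, 12, 18, 24, 36, 72.
Evaluate successive powers at the divisors of 72:
67^1 ≡ 67 (mod 91)
67^2 ≡ 30 (mod 91)
67^3 ≡ 8 (mod 91)
67^4 ≡ 81 (mod 91)
67^6 ≡ 64 (mod 91)
67^8 ≡ 9 (mod 91)
67^9 ≡ 57 (mod 91)
67^12 ≡ 1 (mod 91) ✓
Thus |⟨67⟩| = ord(67) = 12.
[(Z/91Z)^× : ⟨67⟩] = 72/12 = 6.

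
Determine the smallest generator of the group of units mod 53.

2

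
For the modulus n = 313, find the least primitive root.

10

φ(313) = 313 − 1 = 312 = 2^3 · 3 · 13.
g is a primitive root iff g^(312/q) ≢ 1 (mod 313) for each prime q ∈ {2, 3, 13}.
g = 2: 2^156 ≡ 1 — hits 1, so not a primitive root.
g = 3: 3^156 ≡ 1 — hits 1, so not a primitive root.
g = 4: 4^156 ≡ 1 — hits 1, so not a primitive root.
g = 5: 5^156 ≡ 312; 5^104 ≡ 1 — hits 1, so not a primitive root.
g = 6: 6^156 ≡ 1 — hits 1, so not a primitive root.
g = 7: 7^156 ≡ 312; 7^104 ≡ 1 — hits 1, so not a primitive root.
g = 8: 8^156 ≡ 1 — hits 1, so not a primitive root.
g = 9: 9^156 ≡ 1 — hits 1, so not a primitive root.
g = 10: 10^156 ≡ 312; 10^104 ≡ 214; 10^24 ≡ 103 — none is 1, so 10 is a primitive root.
Hence the least primitive root of 313 is 10.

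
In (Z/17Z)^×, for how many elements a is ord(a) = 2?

1

φ(17) = 17 − 1 = 16 = 2^4.
(Z/17Z)^× is cyclic (|G| = 16); a cyclic group of order m has exactly φ(d) elements of each order d | m, and none otherwise.
2 | 16, and φ(2) = 2 − 1 = 1.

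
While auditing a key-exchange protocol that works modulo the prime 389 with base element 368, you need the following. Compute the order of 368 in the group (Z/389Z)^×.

By Lagrange's theorem, ord_389(368) divides φ(389) = 389 − 1 = 388 = 2^2 · 97.
Divisors of 388: 1, 2, 4, 97, 194, 388.
Evaluate successive powers at the divisors of 388:
368^1 ≡ 368
368^2 ≡ 52
368^4 ≡ 370
368^97 ≡ 115
368^194 ≡ 388
368^388 ≡ 1
So ord_389(368) = 388.

388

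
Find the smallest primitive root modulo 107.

2

φ(107) = 107 − 1 = 106 = 2 · 53.
g is a primitive root iff g^(106/q) ≢ 1 (mod 107) for each prime q ∈ {2, 53}.
g = 2: 2^53 ≡ 106; 2^2 ≡ 4 — none is 1, so 2 is a primitive root.
The smallest primitive root modulo 107 is 2.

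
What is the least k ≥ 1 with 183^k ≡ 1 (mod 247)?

By Lagrange's theorem, ord_247(183) divides φ(247) = φ(13·19) = (13−1)·(19−1) = 12·18 = 216 = 2^3 · 3^3.
Divisors of 216: 1, 2, 3, 4, 6, 8, 9, 12, 18, 24, 27, 36, 54, 72, 108, 216.
Compute 183^d (mod 247) for the divisors d until we hit 1:
183^1 ≡ 183 (mod 247)
183^2 ≡ 144 (mod 247)
183^3 ≡ 170 (mod 247)
183^4 ≡ 235 (mod 247)
183^6 ≡ 1 (mod 247) ✓
So ord_247(183) = 6.

6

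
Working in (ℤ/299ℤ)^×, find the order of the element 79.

22

The order of 79 must divide φ(299) = φ(13·23) = (13−1)·(23−1) = 12·22 = 264 = 2^3 · 3 · 11.
Divisors of 264: 1, 2, 3, 4, 6, 8, 11, 12, 22, 24, 33, 44, 66, 88, 132, 264.
Check 79^d mod 299 for each divisor in increasing order:
79^1 ≡ 79
79^2 ≡ 261
79^3 ≡ 287
79^4 ≡ 248
79^6 ≡ 144
79^8 ≡ 209
79^11 ≡ 183
79^12 ≡ 105
79^22 ≡ 1
So ord_299(79) = 22.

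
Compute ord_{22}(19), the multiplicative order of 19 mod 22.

10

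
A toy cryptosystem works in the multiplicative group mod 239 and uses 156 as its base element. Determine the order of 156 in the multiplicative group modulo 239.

238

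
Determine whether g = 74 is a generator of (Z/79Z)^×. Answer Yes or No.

Yes

φ(79) = 79 − 1 = 78 = 2 · 3 · 13.
It suffices to check that the order of 74 is not a proper divisor of 78: compute 74^(78/q) for q ∈ {2, 3, 13}.
74^39 ≡ 78 (mod 79)  [q = 2: ≢ 1 ✓]
74^26 ≡ 55 (mod 79)  [q = 3: ≢ 1 ✓]
74^6 ≡ 62 (mod 79)  [q = 13: ≢ 1 ✓]
None equal 1, so ord_79(74) = 78: 74 is a primitive root.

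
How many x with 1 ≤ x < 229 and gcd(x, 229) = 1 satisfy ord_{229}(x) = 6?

2

φ(229) = 229 − 1 = 228 = 2^2 · 3 · 19.
In a cyclic group of order 228, there are φ(d) elements of order d for each divisor d of 228, and zero for non-divisors.
6 = 2 · 3 divides 228, and φ(6) = 2.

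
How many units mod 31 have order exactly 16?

φ(31) = 31 − 1 = 30 = 2 · 3 · 5.
In a cyclic group of order 30, there are φ(d) elements of order d for each divisor d of 30, and zero for non-divisors.
Since 16 ∤ 30, the count is 0.

0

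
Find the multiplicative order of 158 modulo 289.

ord(158) | φ(289) = φ(17^2) = 17·(17−1) = 272 = 2^4 · 17.
Divisors of 272: 1, 2, 4, 8, 16, 17, 34, 68, 136, 272.
Check 158^d mod 289 for each divisor in increasing order:
158^1 ≡ 158 (mod 289)
158^2 ≡ 110 (mod 289)
158^4 ≡ 251 (mod 289)
158^8 ≡ 288 (mod 289)
158^16 ≡ 1 (mod 289) ✓
Therefore the multiplicative order of 158 modulo 289 is 16.

16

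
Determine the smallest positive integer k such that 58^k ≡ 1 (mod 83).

82

The order of 58 must divide φ(83) = 83 − 1 = 82 = 2 · 41.
Divisors of 82: 1, 2, 41, 82.
Compute 58^d (mod 83) for the divisors d until we hit 1:
58^1 ≡ 58 (mod 83)
58^2 ≡ 44 (mod 83)
58^41 ≡ 82 (mod 83)
58^82 ≡ 1 (mod 83) ✓
Therefore the multiplicative order of 58 modulo 83 is 82.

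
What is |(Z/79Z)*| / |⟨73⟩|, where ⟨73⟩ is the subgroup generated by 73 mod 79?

Since 73 ∈ (Z/79Z)^×, its order divides φ(79) = 79 − 1 = 78 = 2 · 3 · 13.
Divisors of 78: 1, 2, 3, 6, 13, 26, 39, 78.
Test each divisor d:
73^1 ≡ 73 (mod 79)
73^2 ≡ 36 (mod 79)
73^3 ≡ 21 (mod 79)
73^6 ≡ 46 (mod 79)
73^13 ≡ 23 (mod 79)
73^26 ≡ 55 (mod 79)
73^39 ≡ 1 (mod 79) ✓
Thus |⟨73⟩| = ord(73) = 39.
Index = |(Z/79Z)^×| / |⟨73⟩| = 78 / 39 = 2.

2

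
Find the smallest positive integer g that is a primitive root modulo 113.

φ(113) = 113 − 1 = 112 = 2^4 · 7.
Test candidates g = 2, 3, … against the prime factors q ∈ {2, 7} of φ(113): g is a generator iff g^(112/q) ≢ 1 for every such q.
g = 2: 2^56 ≡ 1 — hits 1, so not a primitive root.
g = 3: 3^56 ≡ 112; 3^16 ≡ 49 — none is 1, so 3 is a primitive root.
The smallest primitive root modulo 113 is 3.

3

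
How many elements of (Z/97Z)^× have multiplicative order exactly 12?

4

φ(97) = 97 − 1 = 96 = 2^5 · 3.
In a cyclic group of order 96, there are φ(d) elements of order d for each divisor d of 96, and zero for non-divisors.
12 = 2^2 · 3 divides 96, and φ(12) = 4.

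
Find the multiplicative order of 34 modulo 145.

14

Since 34 ∈ (Z/145Z)^×, its order divides φ(145) = φ(5·29) = (5−1)·(29−1) = 4·28 = 112 = 2^4 · 7.
Divisors of 112: 1, 2, 4, 7, 8, 14, 16, 28, 56, 112.
Evaluate successive powers at the divisors of 112:
34^1 ≡ 34 (mod 145)
34^2 ≡ 141 (mod 145)
34^4 ≡ 16 (mod 145)
34^7 ≡ 144 (mod 145)
34^8 ≡ 111 (mod 145)
34^14 ≡ 1 (mod 145) ✓
The smallest such exponent is 14, so the order of 34 is 14.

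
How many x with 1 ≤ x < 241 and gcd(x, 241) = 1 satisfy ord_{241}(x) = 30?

8

φ(241) = 241 − 1 = 240 = 2^4 · 3 · 5.
(Z/241Z)^× is cyclic (|G| = 240); a cyclic group of order m has exactly φ(d) elements of each order d | m, and none otherwise.
30 = 2 · 3 · 5 divides 240, and φ(30) = 8.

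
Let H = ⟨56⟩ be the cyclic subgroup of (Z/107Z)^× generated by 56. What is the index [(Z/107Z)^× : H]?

2

Since 56 ∈ (Z/107Z)^×, its order divides φ(107) = 107 − 1 = 106 = 2 · 53.
Divisors of 106: 1, 2, 53, 106.
Check 56^d mod 107 for each divisor in increasing order:
56^1 ≡ 56 (mod 107)
56^2 ≡ 33 (mod 107)
56^53 ≡ 1 (mod 107) ✓
Thus |⟨56⟩| = ord(56) = 53.
[(Z/107Z)^× : ⟨56⟩] = 106/53 = 2.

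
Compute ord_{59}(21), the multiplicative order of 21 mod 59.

The order of 21 must divide φ(59) = 59 − 1 = 58 = 2 · 29.
Divisors of 58: 1, 2, 29, 58.
Check 21^d mod 59 for each divisor in increasing order:
21^1 ≡ 21 (mod 59)
21^2 ≡ 28 (mod 59)
21^29 ≡ 1 (mod 59) ✓
Therefore the multiplicative order of 21 modulo 59 is 29.

29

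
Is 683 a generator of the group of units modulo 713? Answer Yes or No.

No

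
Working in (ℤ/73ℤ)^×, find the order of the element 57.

18

Since 57 ∈ (Z/73Z)^×, its order divides φ(73) = 73 − 1 = 72 = 2^3 · 3^2.
Divisors of 72: 1, 2, 3, 4, 6, 8, 9, 12, 18, 24, 36, 72.
Evaluate successive powers at the divisors of 72:
57^1 ≡ 57
57^2 ≡ 37
57^3 ≡ 65
57^4 ≡ 55
57^6 ≡ 64
57^8 ≡ 32
57^9 ≡ 72
57^12 ≡ 8
57^18 ≡ 1
So ord_73(57) = 18.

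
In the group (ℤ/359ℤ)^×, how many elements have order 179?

φ(359) = 359 − 1 = 358 = 2 · 179.
Since (Z/359Z)^× is cyclic of order 358, the number of elements of order d is φ(d) when d | 358 and 0 otherwise.
179 | 358, and φ(179) = 179 − 1 = 178.

178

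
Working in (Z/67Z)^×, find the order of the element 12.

66

By Lagrange's theorem, ord_67(12) divides φ(67) = 67 − 1 = 66 = 2 · 3 · 11.
Divisors of 66: 1, 2, 3, 6, 11, 22, 33, 66.
Compute 12^d (mod 67) for the divisors d until we hit 1:
12^1 ≡ 12 (mod 67)
12^2 ≡ 10 (mod 67)
12^3 ≡ 53 (mod 67)
12^6 ≡ 62 (mod 67)
12^11 ≡ 30 (mod 67)
12^22 ≡ 29 (mod 67)
12^33 ≡ 66 (mod 67)
12^66 ≡ 1 (mod 67) ✓
So ord_67(12) = 66.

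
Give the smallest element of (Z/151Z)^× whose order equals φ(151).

φ(151) = 151 − 1 = 150 = 2 · 3 · 5^2.
g is a primitive root iff g^(150/q) ≢ 1 (mod 151) for each prime q ∈ {2, 3, 5}.
g = 2: 2^75 ≡ 1 — hits 1, so not a primitive root.
g = 3: 3^75 ≡ 150; 3^50 ≡ 1 — hits 1, so not a primitive root.
g = 4: 4^75 ≡ 1 — hits 1, so not a primitive root.
g = 5: 5^75 ≡ 1 — hits 1, so not a primitive root.
g = 6: 6^75 ≡ 150; 6^50 ≡ 32; 6^30 ≡ 59 — none is 1, so 6 is a primitive root.
Hence the least primitive root of 151 is 6.

6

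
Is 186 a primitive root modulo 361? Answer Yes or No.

φ(361) = φ(19^2) = 19·(19−1) = 342 = 2 · 3^2 · 19.
An element g generates (Z/361Z)^× iff g^(342/q) ≢ 1 (mod 361) for each prime q ∈ {2, 3, 19}.
186^171 ≡ 360 (mod 361)  [q = 2: ≢ 1 ✓]
186^114 ≡ 68 (mod 361)  [q = 3: ≢ 1 ✓]
186^18 ≡ 343 (mod 361)  [q = 19: ≢ 1 ✓]
None equal 1, so ord_361(186) = 342: 186 is a primitive root.

Yes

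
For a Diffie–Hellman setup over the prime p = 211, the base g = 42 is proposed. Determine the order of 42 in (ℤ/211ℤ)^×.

70

ord(42) | φ(211) = 211 − 1 = 210 = 2 · 3 · 5 · 7.
Divisors of 210: 1, 2, 3, 5, 6, 7, 10, 14, 15, 21, 30, 35, 42, 70, 105, 210.
Compute 42^d (mod 211) for the divisors d until we hit 1:
42^1 ≡ 42 (mod 211)
42^2 ≡ 76 (mod 211)
42^3 ≡ 27 (mod 211)
42^5 ≡ 153 (mod 211)
42^6 ≡ 96 (mod 211)
42^7 ≡ 23 (mod 211)
42^10 ≡ 199 (mod 211)
42^14 ≡ 107 (mod 211)
42^15 ≡ 63 (mod 211)
42^21 ≡ 140 (mod 211)
42^30 ≡ 171 (mod 211)
42^35 ≡ 210 (mod 211)
42^42 ≡ 188 (mod 211)
42^70 ≡ 1 (mod 211) ✓
The smallest such exponent is 70, so the order of 42 is 70.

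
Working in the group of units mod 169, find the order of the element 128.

156

ord(128) | φ(169) = φ(13^2) = 13·(13−1) = 156 = 2^2 · 3 · 13.
Divisors of 156: 1, 2, 3, 4, 6, 12, 13, 26, 39, 52, 78, 156.
Evaluate successive powers at the divisors of 156:
128^1 ≡ 128
128^2 ≡ 160
128^3 ≡ 31
128^4 ≡ 81
128^6 ≡ 116
128^12 ≡ 105
128^13 ≡ 89
128^26 ≡ 147
128^39 ≡ 70
128^52 ≡ 146
128^78 ≡ 168
128^156 ≡ 1
Hence ord(128) = 156.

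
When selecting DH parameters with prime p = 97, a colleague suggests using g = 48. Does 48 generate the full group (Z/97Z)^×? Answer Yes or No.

No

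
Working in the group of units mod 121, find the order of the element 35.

The order of 35 must divide φ(121) = φ(11^2) = 11·(11−1) = 110 = 2 · 5 · 11.
Divisors of 110: 1, 2, 5, 10, 11, 22, 55, 110.
Evaluate successive powers at the divisors of 110:
35^1 ≡ 35 (mod 121)
35^2 ≡ 15 (mod 121)
35^5 ≡ 10 (mod 121)
35^10 ≡ 100 (mod 121)
35^11 ≡ 112 (mod 121)
35^22 ≡ 81 (mod 121)
35^55 ≡ 120 (mod 121)
35^110 ≡ 1 (mod 121) ✓
Hence ord(35) = 110.

110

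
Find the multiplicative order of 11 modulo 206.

ord(11) | φ(206) = φ(2)·φ(103) = 1·102 = 102 = 2 · 3 · 17.
Divisors of 102: 1, 2, 3, 6, 17, 34, 51, 102.
Compute 11^d (mod 206) for the divisors d until we hit 1:
11^1 ≡ 11 (mod 206)
11^2 ≡ 121 (mod 206)
11^3 ≡ 95 (mod 206)
11^6 ≡ 167 (mod 206)
11^17 ≡ 57 (mod 206)
11^34 ≡ 159 (mod 206)
11^51 ≡ 205 (mod 206)
11^102 ≡ 1 (mod 206) ✓
The smallest such exponent is 102, so the order of 11 is 102.

102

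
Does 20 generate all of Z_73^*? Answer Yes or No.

Yes

φ(73) = 73 − 1 = 72 = 2^3 · 3^2.
Test 20^(72/q) mod 73 for each prime factor q of 72:
20^36 ≡ 72 (mod 73)  [q = 2: ≢ 1 ✓]
20^24 ≡ 64 (mod 73)  [q = 3: ≢ 1 ✓]
None equal 1, so ord_73(20) = 72: 20 is a primitive root.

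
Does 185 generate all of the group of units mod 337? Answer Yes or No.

φ(337) = 337 − 1 = 336 = 2^4 · 3 · 7.
185 is a primitive root mod 337 iff 185^(φ(337)/q) ≢ 1 for every prime q | φ(337), i.e. q ∈ {2, 3, 7}.
185^168 ≡ 336 (mod 337)  [q = 2: ≢ 1 ✓]
185^112 ≡ 128 (mod 337)  [q = 3: ≢ 1 ✓]
185^48 ≡ 52 (mod 337)  [q = 7: ≢ 1 ✓]
All checks pass, so 185 has order 336 and is a primitive root modulo 337.

Yes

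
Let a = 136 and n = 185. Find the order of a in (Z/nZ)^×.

18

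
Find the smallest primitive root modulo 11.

φ(11) = 11 − 1 = 10 = 2 · 5.
g is a primitive root iff g^(10/q) ≢ 1 (mod 11) for each prime q ∈ {2, 5}.
g = 2: 2^5 ≡ 10; 2^2 ≡ 4 — none is 1, so 2 is a primitive root.
So 2 is the smallest generator of (Z/11Z)^×.

2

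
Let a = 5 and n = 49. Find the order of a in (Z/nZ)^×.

42

Since 5 ∈ (Z/49Z)^×, its order divides φ(49) = φ(7^2) = 7·(7−1) = 42 = 2 · 3 · 7.
Divisors of 42: 1, 2, 3, 6, 7, 14, 21, 42.
Evaluate successive powers at the divisors of 42:
5^1 ≡ 5
5^2 ≡ 25
5^3 ≡ 27
5^6 ≡ 43
5^7 ≡ 19
5^14 ≡ 18
5^21 ≡ 48
5^42 ≡ 1
So ord_49(5) = 42.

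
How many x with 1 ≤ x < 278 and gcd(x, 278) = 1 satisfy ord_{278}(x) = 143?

0

φ(278) = φ(2)·φ(139) = 1·138 = 138 = 2 · 3 · 23.
In a cyclic group of order 138, there are φ(d) elements of order d for each divisor d of 138, and zero for non-divisors.
Here 138 is not a multiple of 143, so there are no elements of order 143.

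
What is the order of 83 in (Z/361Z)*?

ord(83) | φ(361) = φ(19^2) = 19·(19−1) = 342 = 2 · 3^2 · 19.
Divisors of 342: 1, 2, 3, 6, 9, 18, 19, 38, 57, 114, 171, 342.
Test each divisor d:
83^1 ≡ 83
83^2 ≡ 30
83^3 ≡ 324
83^6 ≡ 286
83^9 ≡ 248
83^18 ≡ 134
83^19 ≡ 292
83^38 ≡ 68
83^57 ≡ 1
Hence ord(83) = 57.

57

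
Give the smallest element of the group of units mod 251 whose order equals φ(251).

φ(251) = 251 − 1 = 250 = 2 · 5^3.
Test candidates g = 2, 3, … against the prime factors q ∈ {2, 5} of φ(251): g is a generator iff g^(250/q) ≢ 1 for every such q.
g = 2: 2^125 ≡ 250; 2^50 ≡ 1 — hits 1, so not a primitive root.
g = 3: 3^125 ≡ 1 — hits 1, so not a primitive root.
g = 4: 4^125 ≡ 1 — hits 1, so not a primitive root.
g = 5: 5^125 ≡ 1 — hits 1, so not a primitive root.
g = 6: 6^125 ≡ 250; 6^50 ≡ 219 — none is 1, so 6 is a primitive root.
So 6 is the smallest generator of (Z/251Z)^×.

6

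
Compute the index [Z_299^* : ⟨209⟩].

Since 209 ∈ (Z/299Z)^×, its order divides φ(299) = φ(13·23) = (13−1)·(23−1) = 12·22 = 264 = 2^3 · 3 · 11.
Divisors of 264: 1, 2, 3, 4, 6, 8, 11, 12, 22, 24, 33, 44, 66, 88, 132, 264.
Evaluate successive powers at the divisors of 264:
209^1 ≡ 209 (mod 299)
209^2 ≡ 27 (mod 299)
209^3 ≡ 261 (mod 299)
209^4 ≡ 131 (mod 299)
209^6 ≡ 248 (mod 299)
209^8 ≡ 118 (mod 299)
209^11 ≡ 1 (mod 299) ✓
Thus |⟨209⟩| = ord(209) = 11.
Index = |(Z/299Z)^×| / |⟨209⟩| = 264 / 11 = 24.

24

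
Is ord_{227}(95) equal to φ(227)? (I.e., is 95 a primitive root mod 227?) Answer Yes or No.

φ(227) = 227 − 1 = 226 = 2 · 113.
An element g generates (Z/227Z)^× iff g^(226/q) ≢ 1 (mod 227) for each prime q ∈ {2, 113}.
95^113 ≡ 226 (mod 227)  [q = 2: ≢ 1 ✓]
95^2 ≡ 172 (mod 227)  [q = 113: ≢ 1 ✓]
None equal 1, so ord_227(95) = 226: 95 is a primitive root.

Yes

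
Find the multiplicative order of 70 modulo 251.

250

By Lagrange's theorem, ord_251(70) divides φ(251) = 251 − 1 = 250 = 2 · 5^3.
Divisors of 250: 1, 2, 5, 10, 25, 50, 125, 250.
Check 70^d mod 251 for each divisor in increasing order:
70^1 ≡ 70 (mod 251)
70^2 ≡ 131 (mod 251)
70^5 ≡ 235 (mod 251)
70^10 ≡ 5 (mod 251)
70^25 ≡ 102 (mod 251)
70^50 ≡ 113 (mod 251)
70^125 ≡ 250 (mod 251)
70^250 ≡ 1 (mod 251) ✓
Hence ord(70) = 250.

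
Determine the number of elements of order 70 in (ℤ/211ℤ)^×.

φ(211) = 211 − 1 = 210 = 2 · 3 · 5 · 7.
(Z/211Z)^× is cyclic (|G| = 210); a cyclic group of order m has exactly φ(d) elements of each order d | m, and none otherwise.
70 = 2 · 5 · 7 divides 210, and φ(70) = 24.

24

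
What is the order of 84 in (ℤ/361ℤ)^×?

ord(84) | φ(361) = φ(19^2) = 19·(19−1) = 342 = 2 · 3^2 · 19.
Divisors of 342: 1, 2, 3, 6, 9, 18, 19, 38, 57, 114, 171, 342.
Evaluate successive powers at the divisors of 342:
84^1 ≡ 84
84^2 ≡ 197
84^3 ≡ 303
84^6 ≡ 115
84^9 ≡ 189
84^18 ≡ 343
84^19 ≡ 293
84^38 ≡ 292
84^57 ≡ 360
84^114 ≡ 1
Hence ord(84) = 114.

114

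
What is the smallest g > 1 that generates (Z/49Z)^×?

3

φ(49) = φ(7^2) = 7·(7−1) = 42 = 2 · 3 · 7.
g is a primitive root iff g^(42/q) ≢ 1 (mod 49) for each prime q ∈ {2, 3, 7}.
g = 2: 2^21 ≡ 1 — hits 1, so not a primitive root.
g = 3: 3^21 ≡ 48; 3^14 ≡ 30; 3^6 ≡ 43 — none is 1, so 3 is a primitive root.
So 3 is the smallest generator of (Z/49Z)^×.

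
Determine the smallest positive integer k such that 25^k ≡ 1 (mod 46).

11

ord(25) | φ(46) = φ(2)·φ(23) = 1·22 = 22 = 2 · 11.
Divisors of 22: 1, 2, 11, 22.
Check 25^d mod 46 for each divisor in increasing order:
25^1 ≡ 25
25^2 ≡ 27
25^11 ≡ 1
So ord_46(25) = 11.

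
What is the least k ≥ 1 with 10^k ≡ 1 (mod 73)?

8

Since 10 ∈ (Z/73Z)^×, its order divides φ(73) = 73 − 1 = 72 = 2^3 · 3^2.
Divisors of 72: 1, 2, 3, 4, 6, 8, 9, 12, 18, 24, 36, 72.
Check 10^d mod 73 for each divisor in increasing order:
10^1 ≡ 10 (mod 73)
10^2 ≡ 27 (mod 73)
10^3 ≡ 51 (mod 73)
10^4 ≡ 72 (mod 73)
10^6 ≡ 46 (mod 73)
10^8 ≡ 1 (mod 73) ✓
Hence ord(10) = 8.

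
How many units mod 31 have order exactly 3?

2

φ(31) = 31 − 1 = 30 = 2 · 3 · 5.
In a cyclic group of order 30, there are φ(d) elements of order d for each divisor d of 30, and zero for non-divisors.
3 | 30, and φ(3) = 3 − 1 = 2.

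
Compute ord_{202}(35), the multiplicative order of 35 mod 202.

The order of 35 must divide φ(202) = φ(2)·φ(101) = 1·100 = 100 = 2^2 · 5^2.
Divisors of 100: 1, 2, 4, 5, 10, 20, 25, 50, 100.
Compute 35^d (mod 202) for the divisors d until we hit 1:
35^1 ≡ 35 (mod 202)
35^2 ≡ 13 (mod 202)
35^4 ≡ 169 (mod 202)
35^5 ≡ 57 (mod 202)
35^10 ≡ 17 (mod 202)
35^20 ≡ 87 (mod 202)
35^25 ≡ 111 (mod 202)
35^50 ≡ 201 (mod 202)
35^100 ≡ 1 (mod 202) ✓
Hence ord(35) = 100.

100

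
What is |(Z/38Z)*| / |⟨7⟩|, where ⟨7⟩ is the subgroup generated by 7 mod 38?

6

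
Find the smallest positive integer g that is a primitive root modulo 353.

φ(353) = 353 − 1 = 352 = 2^5 · 11.
g is a primitive root iff g^(352/q) ≢ 1 (mod 353) for each prime q ∈ {2, 11}.
g = 2: 2^176 ≡ 1 — hits 1, so not a primitive root.
g = 3: 3^176 ≡ 352; 3^32 ≡ 140 — none is 1, so 3 is a primitive root.
So 3 is the smallest generator of (Z/353Z)^×.

3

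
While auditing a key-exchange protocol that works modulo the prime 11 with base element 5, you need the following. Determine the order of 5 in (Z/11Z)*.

Since 5 ∈ (Z/11Z)^×, its order divides φ(11) = 11 − 1 = 10 = 2 · 5.
Divisors of 10: 1, 2, 5, 10.
Check 5^d mod 11 for each divisor in increasing order:
5^1 ≡ 5
5^2 ≡ 3
5^5 ≡ 1
The smallest such exponent is 5, so the order of 5 is 5.

5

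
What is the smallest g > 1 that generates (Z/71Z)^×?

φ(71) = 71 − 1 = 70 = 2 · 5 · 7.
g is a primitive root iff g^(70/q) ≢ 1 (mod 71) for each prime q ∈ {2, 5, 7}.
g = 2: 2^35 ≡ 1 — hits 1, so not a primitive root.
g = 3: 3^35 ≡ 1 — hits 1, so not a primitive root.
g = 4: 4^35 ≡ 1 — hits 1, so not a primitive root.
g = 5: 5^35 ≡ 1 — hits 1, so not a primitive root.
g = 6: 6^35 ≡ 1 — hits 1, so not a primitive root.
g = 7: 7^35 ≡ 70; 7^14 ≡ 54; 7^10 ≡ 45 — none is 1, so 7 is a primitive root.
So 7 is the smallest generator of (Z/71Z)^×.

7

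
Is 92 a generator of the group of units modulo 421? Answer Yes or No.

No

φ(421) = 421 − 1 = 420 = 2^2 · 3 · 5 · 7.
It suffices to check that the order of 92 is not a proper divisor of 420: compute 92^(420/q) for q ∈ {2, 3, 5, 7}.
92^210 ≡ 420 (mod 421)  [q = 2: ≢ 1 ✓]
92^140 ≡ 1 (mod 421)  [q = 3: ≡ 1 ✗]
92^84 ≡ 252 (mod 421)  [q = 5: ≢ 1 ✓]
92^60 ≡ 1 (mod 421)  [q = 7: ≡ 1 ✗]
The check at q = 3 fails, so 92 generates a proper subgroup.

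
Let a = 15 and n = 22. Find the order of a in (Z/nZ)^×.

Since 15 ∈ (Z/22Z)^×, its order divides φ(22) = φ(2)·φ(11) = 1·10 = 10 = 2 · 5.
Divisors of 10: 1, 2, 5, 10.
Compute 15^d (mod 22) for the divisors d until we hit 1:
15^1 ≡ 15 (mod 22)
15^2 ≡ 5 (mod 22)
15^5 ≡ 1 (mod 22) ✓
So ord_22(15) = 5.

5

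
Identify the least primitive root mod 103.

φ(103) = 103 − 1 = 102 = 2 · 3 · 17.
Test candidates g = 2, 3, … against the prime factors q ∈ {2, 3, 17} of φ(103): g is a generator iff g^(102/q) ≢ 1 for every such q.
g = 2: 2^51 ≡ 1 — hits 1, so not a primitive root.
g = 3: 3^51 ≡ 102; 3^34 ≡ 1 — hits 1, so not a primitive root.
g = 4: 4^51 ≡ 1 — hits 1, so not a primitive root.
g = 5: 5^51 ≡ 102; 5^34 ≡ 56; 5^6 ≡ 72 — none is 1, so 5 is a primitive root.
Hence the least primitive root of 103 is 5.

5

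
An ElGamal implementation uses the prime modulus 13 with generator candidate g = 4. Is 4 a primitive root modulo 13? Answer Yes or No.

No

φ(13) = 13 − 1 = 12 = 2^2 · 3.
4 is a primitive root mod 13 iff 4^(φ(13)/q) ≢ 1 for every prime q | φ(13), i.e. q ∈ {2, 3}.
4^6 ≡ 1 (mod 13)  [q = 2: ≡ 1 ✗]
4^4 ≡ 9 (mod 13)  [q = 3: ≢ 1 ✓]
The check at q = 2 fails, so 4 generates a proper subgroup.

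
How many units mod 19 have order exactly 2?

1

φ(19) = 19 − 1 = 18 = 2 · 3^2.
Since (Z/19Z)^× is cyclic of order 18, the number of elements of order d is φ(d) when d | 18 and 0 otherwise.
2 | 18, and φ(2) = 2 − 1 = 1.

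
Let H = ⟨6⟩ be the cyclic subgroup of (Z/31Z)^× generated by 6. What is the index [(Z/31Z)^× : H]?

5

ord(6) | φ(31) = 31 − 1 = 30 = 2 · 3 · 5.
Divisors of 30: 1, 2, 3, 5, 6, 10, 15, 30.
Check 6^d mod 31 for each divisor in increasing order:
6^1 ≡ 6 (mod 31)
6^2 ≡ 5 (mod 31)
6^3 ≡ 30 (mod 31)
6^5 ≡ 26 (mod 31)
6^6 ≡ 1 (mod 31) ✓
The order of 6 is 6, so the subgroup it generates has 6 elements.
Index = |(Z/31Z)^×| / |⟨6⟩| = 30 / 6 = 5.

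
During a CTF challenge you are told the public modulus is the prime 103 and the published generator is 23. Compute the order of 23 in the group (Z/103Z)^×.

17

The order of 23 must divide φ(103) = 103 − 1 = 102 = 2 · 3 · 17.
Divisors of 102: 1, 2, 3, 6, 17, 34, 51, 102.
Test each divisor d:
23^1 ≡ 23
23^2 ≡ 14
23^3 ≡ 13
23^6 ≡ 66
23^17 ≡ 1
Therefore the multiplicative order of 23 modulo 103 is 17.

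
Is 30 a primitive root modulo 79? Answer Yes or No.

Yes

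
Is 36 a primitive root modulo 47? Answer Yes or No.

No

φ(47) = 47 − 1 = 46 = 2 · 23.
Test 36^(46/q) mod 47 for each prime factor q of 46:
36^23 ≡ 1 (mod 47)  [q = 2: ≡ 1 ✗]
36^2 ≡ 27 (mod 47)  [q = 23: ≢ 1 ✓]
Since 36^23 ≡ 1, the order of 36 divides 23 < 46, so 36 is not a primitive root.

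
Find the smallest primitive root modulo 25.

2

φ(25) = φ(5^2) = 5·(5−1) = 20 = 2^2 · 5.
g is a primitive root iff g^(20/q) ≢ 1 (mod 25) for each prime q ∈ {2, 5}.
g = 2: 2^10 ≡ 24; 2^4 ≡ 16 — none is 1, so 2 is a primitive root.
The smallest primitive root modulo 25 is 2.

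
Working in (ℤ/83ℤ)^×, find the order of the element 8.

82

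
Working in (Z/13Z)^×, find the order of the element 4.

By Lagrange's theorem, ord_13(4) divides φ(13) = 13 − 1 = 12 = 2^2 · 3.
Divisors of 12: 1, 2, 3, 4, 6, 12.
Evaluate successive powers at the divisors of 12:
4^1 ≡ 4
4^2 ≡ 3
4^3 ≡ 12
4^4 ≡ 9
4^6 ≡ 1
So ord_13(4) = 6.

6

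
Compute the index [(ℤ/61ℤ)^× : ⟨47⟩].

ord(47) | φ(61) = 61 − 1 = 60 = 2^2 · 3 · 5.
Divisors of 60: 1, 2, 3, 4, 5, 6, 10, 12, 15, 20, 30, 60.
Evaluate successive powers at the divisors of 60:
47^1 ≡ 47 (mod 61)
47^2 ≡ 13 (mod 61)
47^3 ≡ 1 (mod 61) ✓
The order of 47 is 3, so the subgroup it generates has 3 elements.
[(Z/61Z)^× : ⟨47⟩] = 60/3 = 20.

20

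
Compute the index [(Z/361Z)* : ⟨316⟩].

3

The order of 316 must divide φ(361) = φ(19^2) = 19·(19−1) = 342 = 2 · 3^2 · 19.
Divisors of 342: 1, 2, 3, 6, 9, 18, 19, 38, 57, 114, 171, 342.
Test each divisor d:
316^1 ≡ 316 (mod 361)
316^2 ≡ 220 (mod 361)
316^3 ≡ 208 (mod 361)
316^6 ≡ 305 (mod 361)
316^9 ≡ 265 (mod 361)
316^18 ≡ 191 (mod 361)
316^19 ≡ 69 (mod 361)
316^38 ≡ 68 (mod 361)
316^57 ≡ 360 (mod 361)
316^114 ≡ 1 (mod 361) ✓
So ord_361(316) = 114, hence |⟨316⟩| = 114.
Index = |(Z/361Z)^×| / |⟨316⟩| = 342 / 114 = 3.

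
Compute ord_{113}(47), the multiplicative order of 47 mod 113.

112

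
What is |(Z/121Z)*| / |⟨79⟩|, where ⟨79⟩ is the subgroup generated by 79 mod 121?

1

Since 79 ∈ (Z/121Z)^×, its order divides φ(121) = φ(11^2) = 11·(11−1) = 110 = 2 · 5 · 11.
Divisors of 110: 1, 2, 5, 10, 11, 22, 55, 110.
Check 79^d mod 121 for each divisor in increasing order:
79^1 ≡ 79 (mod 121)
79^2 ≡ 70 (mod 121)
79^5 ≡ 21 (mod 121)
79^10 ≡ 78 (mod 121)
79^11 ≡ 112 (mod 121)
79^22 ≡ 81 (mod 121)
79^55 ≡ 120 (mod 121)
79^110 ≡ 1 (mod 121) ✓
The order of 79 is 110, so the subgroup it generates has 110 elements.
The index is φ(121) / ord(79) = 110 / 110 = 1.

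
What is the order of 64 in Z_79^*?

13

Since 64 ∈ (Z/79Z)^×, its order divides φ(79) = 79 − 1 = 78 = 2 · 3 · 13.
Divisors of 78: 1, 2, 3, 6, 13, 26, 39, 78.
Compute 64^d (mod 79) for the divisors d until we hit 1:
64^1 ≡ 64 (mod 79)
64^2 ≡ 67 (mod 79)
64^3 ≡ 22 (mod 79)
64^6 ≡ 10 (mod 79)
64^13 ≡ 1 (mod 79) ✓
Therefore the multiplicative order of 64 modulo 79 is 13.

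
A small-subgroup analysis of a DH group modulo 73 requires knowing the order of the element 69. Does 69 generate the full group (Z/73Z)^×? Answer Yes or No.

No

φ(73) = 73 − 1 = 72 = 2^3 · 3^2.
An element g generates (Z/73Z)^× iff g^(72/q) ≢ 1 (mod 73) for each prime q ∈ {2, 3}.
69^36 ≡ 1 (mod 73)  [q = 2: ≡ 1 ✗]
69^24 ≡ 8 (mod 73)  [q = 3: ≢ 1 ✓]
Since 69^36 ≡ 1, the order of 69 divides 36 < 72, so 69 is not a primitive root.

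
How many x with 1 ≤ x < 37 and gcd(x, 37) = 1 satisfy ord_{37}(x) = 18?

6

φ(37) = 37 − 1 = 36 = 2^2 · 3^2.
In a cyclic group of order 36, there are φ(d) elements of order d for each divisor d of 36, and zero for non-divisors.
18 = 2 · 3^2 divides 36, and φ(18) = 6.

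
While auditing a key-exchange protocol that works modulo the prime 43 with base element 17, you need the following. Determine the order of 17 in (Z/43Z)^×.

21

By Lagrange's theorem, ord_43(17) divides φ(43) = 43 − 1 = 42 = 2 · 3 · 7.
Divisors of 42: 1, 2, 3, 6, 7, 14, 21, 42.
Evaluate successive powers at the divisors of 42:
17^1 ≡ 17
17^2 ≡ 31
17^3 ≡ 11
17^6 ≡ 35
17^7 ≡ 36
17^14 ≡ 6
17^21 ≡ 1
Hence ord(17) = 21.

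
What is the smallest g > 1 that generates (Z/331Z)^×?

3

φ(331) = 331 − 1 = 330 = 2 · 3 · 5 · 11.
g is a primitive root iff g^(330/q) ≢ 1 (mod 331) for each prime q ∈ {2, 3, 5, 11}.
g = 2: 2^165 ≡ 330; 2^110 ≡ 299; 2^66 ≡ 64; 2^30 ≡ 1 — hits 1, so not a primitive root.
g = 3: 3^165 ≡ 330; 3^110 ≡ 299; 3^66 ≡ 64; 3^30 ≡ 270 — none is 1, so 3 is a primitive root.
So 3 is the smallest generator of (Z/331Z)^×.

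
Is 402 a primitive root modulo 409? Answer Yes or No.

No

φ(409) = 409 − 1 = 408 = 2^3 · 3 · 17.
Test 402^(408/q) mod 409 for each prime factor q of 408:
402^204 ≡ 408 (mod 409)  [q = 2: ≢ 1 ✓]
402^136 ≡ 53 (mod 409)  [q = 3: ≢ 1 ✓]
402^24 ≡ 1 (mod 409)  [q = 17: ≡ 1 ✗]
The check at q = 17 fails, so 402 generates a proper subgroup.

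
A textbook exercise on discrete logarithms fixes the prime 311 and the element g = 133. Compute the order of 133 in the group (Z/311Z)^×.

310

By Lagrange's theorem, ord_311(133) divides φ(311) = 311 − 1 = 310 = 2 · 5 · 31.
Divisors of 310: 1, 2, 5, 10, 31, 62, 155, 310.
Test each divisor d:
133^1 ≡ 133
133^2 ≡ 273
133^5 ≡ 165
133^10 ≡ 168
133^31 ≡ 275
133^62 ≡ 52
133^155 ≡ 310
133^310 ≡ 1
The smallest such exponent is 310, so the order of 133 is 310.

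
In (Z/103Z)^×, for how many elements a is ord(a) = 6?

φ(103) = 103 − 1 = 102 = 2 · 3 · 17.
In a cyclic group of order 102, there are φ(d) elements of order d for each divisor d of 102, and zero for non-divisors.
6 = 2 · 3 divides 102, and φ(6) = 2.

2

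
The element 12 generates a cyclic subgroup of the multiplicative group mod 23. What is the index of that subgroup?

By Lagrange's theorem, ord_23(12) divides φ(23) = 23 − 1 = 22 = 2 · 11.
Divisors of 22: 1, 2, 11, 22.
Compute 12^d (mod 23) for the divisors d until we hit 1:
12^1 ≡ 12 (mod 23)
12^2 ≡ 6 (mod 23)
12^11 ≡ 1 (mod 23) ✓
The order of 12 is 11, so the subgroup it generates has 11 elements.
Index = |(Z/23Z)^×| / |⟨12⟩| = 22 / 11 = 2.

2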